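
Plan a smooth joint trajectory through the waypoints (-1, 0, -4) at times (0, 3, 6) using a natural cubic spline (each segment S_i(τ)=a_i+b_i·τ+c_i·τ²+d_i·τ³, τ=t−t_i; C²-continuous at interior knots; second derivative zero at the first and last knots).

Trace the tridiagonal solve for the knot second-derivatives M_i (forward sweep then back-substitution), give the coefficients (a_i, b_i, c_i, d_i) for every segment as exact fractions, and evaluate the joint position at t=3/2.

Δ: Δ0=1/3, Δ1=-4/3
row 1: diag=12, rhs=-10; c'=1/4, d'=-5/6
back: M1=-5/6
M: M0=0, M1=-5/6, M2=0
seg 0: a=-1, c=M0/2=0, d=(M1−M0)/(6·3)=-5/108, b=Δ0−h0·(2M0+M1)/6=3/4
seg 1: a=0, c=M1/2=-5/12, d=(M2−M1)/(6·3)=5/108, b=Δ1−h1·(2M1+M2)/6=-1/2
t_q=3/2 → seg 0, τ=3/2; S=-1+3/4·τ+0·τ²+-5/108·τ³=-1/32

  seg 0: a=-1 b=3/4 c=0 d=-5/108
  seg 1: a=0 b=-1/2 c=-5/12 d=5/108
S(3/2) = -1/32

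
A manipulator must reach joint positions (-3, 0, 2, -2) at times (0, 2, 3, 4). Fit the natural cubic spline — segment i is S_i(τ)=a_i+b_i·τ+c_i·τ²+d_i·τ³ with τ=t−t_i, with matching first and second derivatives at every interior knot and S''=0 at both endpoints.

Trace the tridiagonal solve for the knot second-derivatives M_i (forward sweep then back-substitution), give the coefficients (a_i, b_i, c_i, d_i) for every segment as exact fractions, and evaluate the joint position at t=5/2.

  seg 0: a=-3 b=37/46 c=0 d=4/23
  seg 1: a=0 b=133/46 c=24/23 d=-89/46
  seg 2: a=2 b=-19/23 c=-219/46 d=73/46
S(5/2) = 539/368

Δ: Δ0=3/2, Δ1=2, Δ2=-4
row 1: diag=6, rhs=3; c'=1/6, d'=1/2
row 2: denom=4−1·1/6=23/6; d'=(-36−1·1/2)/(23/6)=-219/23
back: M2=-219/23
back: M1=1/2−1/6·-219/23=48/23
M: M0=0, M1=48/23, M2=-219/23, M3=0
seg 0: a=-3, c=M0/2=0, d=(M1−M0)/(6·2)=4/23, b=Δ0−h0·(2M0+M1)/6=37/46
seg 1: a=0, c=M1/2=24/23, d=(M2−M1)/(6·1)=-89/46, b=Δ1−h1·(2M1+M2)/6=133/46
seg 2: a=2, c=M2/2=-219/46, d=(M3−M2)/(6·1)=73/46, b=Δ2−h2·(2M2+M3)/6=-19/23
t_q=5/2 → seg 1, τ=1/2; S=0+133/46·τ+24/23·τ²+-89/46·τ³=539/368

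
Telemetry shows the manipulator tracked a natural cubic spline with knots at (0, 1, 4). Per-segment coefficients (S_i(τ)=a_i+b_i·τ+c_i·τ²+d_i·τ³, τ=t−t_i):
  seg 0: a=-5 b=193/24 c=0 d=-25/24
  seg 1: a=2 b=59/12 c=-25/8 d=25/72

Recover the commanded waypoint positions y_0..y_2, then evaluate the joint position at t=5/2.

y_0 = S_0(0) = a_0 = -5
y_1 = S_1(0) = a_1 = 2
y_2 = S_1(3) = -2
t_q=5/2 is in segment 1 (τ=3/2); S_1(τ)=225/64

y_0=-5 y_1=2 y_2=-2
S(5/2) = 225/64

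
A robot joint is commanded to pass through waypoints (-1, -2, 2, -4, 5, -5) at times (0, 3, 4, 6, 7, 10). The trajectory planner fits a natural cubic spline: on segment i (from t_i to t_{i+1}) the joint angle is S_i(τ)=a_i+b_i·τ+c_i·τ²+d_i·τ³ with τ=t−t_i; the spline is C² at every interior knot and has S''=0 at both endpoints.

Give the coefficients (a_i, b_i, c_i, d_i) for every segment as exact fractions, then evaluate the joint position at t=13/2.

Δ: Δ0=-1/3, Δ1=4, Δ2=-3, Δ3=9, Δ4=-10/3
row 1: diag=8, rhs=26; c'=1/8, d'=13/4
row 2: denom=6−1·1/8=47/8; d'=(-42−1·13/4)/(47/8)=-362/47
row 3: denom=6−2·16/47=250/47; d'=(72−2·-362/47)/(250/47)=2054/125
row 4: denom=8−1·47/250=1953/250; d'=(-74−1·2054/125)/(1953/250)=-2512/217
back: M4=-2512/217
back: M3=2054/125−47/250·-2512/217=4038/217
back: M2=-362/47−16/47·4038/217=-3046/217
back: M1=13/4−1/8·-3046/217=1086/217
M: M0=0, M1=1086/217, M2=-3046/217, M3=4038/217, M4=-2512/217, M5=0
seg 0: a=-1, c=M0/2=0, d=(M1−M0)/(6·3)=181/651, b=Δ0−h0·(2M0+M1)/6=-1846/651
seg 1: a=-2, c=M1/2=543/217, d=(M2−M1)/(6·1)=-2066/651, b=Δ1−h1·(2M1+M2)/6=3041/651
seg 2: a=2, c=M2/2=-1523/217, d=(M3−M2)/(6·2)=253/93, b=Δ2−h2·(2M2+M3)/6=101/651
seg 3: a=-4, c=M3/2=2019/217, d=(M4−M3)/(6·1)=-3275/651, b=Δ3−h3·(2M3+M4)/6=3077/651
seg 4: a=5, c=M4/2=-1256/217, d=(M5−M4)/(6·3)=1256/1953, b=Δ4−h4·(2M4+M5)/6=5366/651
t_q=13/2 → seg 3, τ=1/2; S=-4+3077/651·τ+2019/217·τ²+-3275/651·τ³=15/248

  seg 0: a=-1 b=-1846/651 c=0 d=181/651
  seg 1: a=-2 b=3041/651 c=543/217 d=-2066/651
  seg 2: a=2 b=101/651 c=-1523/217 d=253/93
  seg 3: a=-4 b=3077/651 c=2019/217 d=-3275/651
  seg 4: a=5 b=5366/651 c=-1256/217 d=1256/1953
S(13/2) = 15/248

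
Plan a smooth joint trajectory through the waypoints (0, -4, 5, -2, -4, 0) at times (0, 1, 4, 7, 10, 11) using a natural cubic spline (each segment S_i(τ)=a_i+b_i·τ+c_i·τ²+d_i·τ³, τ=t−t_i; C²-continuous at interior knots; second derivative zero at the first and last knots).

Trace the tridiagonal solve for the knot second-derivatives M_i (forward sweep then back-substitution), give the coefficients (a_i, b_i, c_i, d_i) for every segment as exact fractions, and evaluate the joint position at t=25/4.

  seg 0: a=0 b=-574/111 c=0 d=130/111
  seg 1: a=-4 b=-184/111 c=130/37 d=-653/999
  seg 2: a=5 b=197/111 c=-263/111 d=1/3
  seg 3: a=-2 b=-382/111 c=70/111 d=98/999
  seg 4: a=-4 b=332/111 c=56/37 d=-56/111
S(25/4) = 1883/2368

Δ: Δ0=-4, Δ1=3, Δ2=-7/3, Δ3=-2/3, Δ4=4
row 1: diag=8, rhs=42; c'=3/8, d'=21/4
row 2: denom=12−3·3/8=87/8; d'=(-32−3·21/4)/(87/8)=-382/87
row 3: denom=12−3·8/29=324/29; d'=(10−3·-382/87)/(324/29)=56/27
row 4: denom=8−3·29/108=259/36; d'=(28−3·56/27)/(259/36)=112/37
back: M4=112/37
back: M3=56/27−29/108·112/37=140/111
back: M2=-382/87−8/29·140/111=-526/111
back: M1=21/4−3/8·-526/111=260/37
M: M0=0, M1=260/37, M2=-526/111, M3=140/111, M4=112/37, M5=0
seg 0: a=0, c=M0/2=0, d=(M1−M0)/(6·1)=130/111, b=Δ0−h0·(2M0+M1)/6=-574/111
seg 1: a=-4, c=M1/2=130/37, d=(M2−M1)/(6·3)=-653/999, b=Δ1−h1·(2M1+M2)/6=-184/111
seg 2: a=5, c=M2/2=-263/111, d=(M3−M2)/(6·3)=1/3, b=Δ2−h2·(2M2+M3)/6=197/111
seg 3: a=-2, c=M3/2=70/111, d=(M4−M3)/(6·3)=98/999, b=Δ3−h3·(2M3+M4)/6=-382/111
seg 4: a=-4, c=M4/2=56/37, d=(M5−M4)/(6·1)=-56/111, b=Δ4−h4·(2M4+M5)/6=332/111
t_q=25/4 → seg 2, τ=9/4; S=5+197/111·τ+-263/111·τ²+1/3·τ³=1883/2368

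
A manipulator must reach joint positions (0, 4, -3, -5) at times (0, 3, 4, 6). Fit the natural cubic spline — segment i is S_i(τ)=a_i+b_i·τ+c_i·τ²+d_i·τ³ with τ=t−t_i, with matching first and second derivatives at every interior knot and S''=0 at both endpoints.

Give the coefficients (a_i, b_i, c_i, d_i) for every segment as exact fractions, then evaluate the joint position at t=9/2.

Δ: Δ0=4/3, Δ1=-7, Δ2=-1
row 1: diag=8, rhs=-50; c'=1/8, d'=-25/4
row 2: denom=6−1·1/8=47/8; d'=(36−1·-25/4)/(47/8)=338/47
back: M2=338/47
back: M1=-25/4−1/8·338/47=-336/47
M: M0=0, M1=-336/47, M2=338/47, M3=0
seg 0: a=0, c=M0/2=0, d=(M1−M0)/(6·3)=-56/141, b=Δ0−h0·(2M0+M1)/6=692/141
seg 1: a=4, c=M1/2=-168/47, d=(M2−M1)/(6·1)=337/141, b=Δ1−h1·(2M1+M2)/6=-820/141
seg 2: a=-3, c=M2/2=169/47, d=(M3−M2)/(6·2)=-169/282, b=Δ2−h2·(2M2+M3)/6=-817/141
t_q=9/2 → seg 2, τ=1/2; S=-3+-817/141·τ+169/47·τ²+-169/282·τ³=-3815/752

  seg 0: a=0 b=692/141 c=0 d=-56/141
  seg 1: a=4 b=-820/141 c=-168/47 d=337/141
  seg 2: a=-3 b=-817/141 c=169/47 d=-169/282
S(9/2) = -3815/752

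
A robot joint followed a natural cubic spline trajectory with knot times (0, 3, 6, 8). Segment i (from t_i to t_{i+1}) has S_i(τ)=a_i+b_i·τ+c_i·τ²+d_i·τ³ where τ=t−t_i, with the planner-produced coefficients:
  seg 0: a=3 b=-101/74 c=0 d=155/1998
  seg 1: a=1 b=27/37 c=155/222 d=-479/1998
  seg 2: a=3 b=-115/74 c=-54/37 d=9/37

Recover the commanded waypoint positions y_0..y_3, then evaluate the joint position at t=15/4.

y_0 = S_0(0) = a_0 = 3
y_1 = S_1(0) = a_1 = 1
y_2 = S_2(0) = a_2 = 3
y_3 = S_2(2) = -4
t_q=15/4 is in segment 1 (τ=3/4); S_1(τ)=8709/4736

y_0=3 y_1=1 y_2=3 y_3=-4
S(15/4) = 8709/4736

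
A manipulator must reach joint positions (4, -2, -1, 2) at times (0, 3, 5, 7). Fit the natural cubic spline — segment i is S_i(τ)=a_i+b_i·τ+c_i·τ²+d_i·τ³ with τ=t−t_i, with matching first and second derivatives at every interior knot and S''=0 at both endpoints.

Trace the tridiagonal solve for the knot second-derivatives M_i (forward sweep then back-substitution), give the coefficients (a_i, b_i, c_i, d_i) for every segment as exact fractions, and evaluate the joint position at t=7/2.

  seg 0: a=4 b=-103/38 c=0 d=3/38
  seg 1: a=-2 b=-11/19 c=27/38 d=-13/152
  seg 2: a=-1 b=47/38 c=15/76 d=-5/152
S(7/2) = -2581/1216

Δ: Δ0=-2, Δ1=1/2, Δ2=3/2
row 1: diag=10, rhs=15; c'=1/5, d'=3/2
row 2: denom=8−2·1/5=38/5; d'=(6−2·3/2)/(38/5)=15/38
back: M2=15/38
back: M1=3/2−1/5·15/38=27/19
M: M0=0, M1=27/19, M2=15/38, M3=0
seg 0: a=4, c=M0/2=0, d=(M1−M0)/(6·3)=3/38, b=Δ0−h0·(2M0+M1)/6=-103/38
seg 1: a=-2, c=M1/2=27/38, d=(M2−M1)/(6·2)=-13/152, b=Δ1−h1·(2M1+M2)/6=-11/19
seg 2: a=-1, c=M2/2=15/76, d=(M3−M2)/(6·2)=-5/152, b=Δ2−h2·(2M2+M3)/6=47/38
t_q=7/2 → seg 1, τ=1/2; S=-2+-11/19·τ+27/38·τ²+-13/152·τ³=-2581/1216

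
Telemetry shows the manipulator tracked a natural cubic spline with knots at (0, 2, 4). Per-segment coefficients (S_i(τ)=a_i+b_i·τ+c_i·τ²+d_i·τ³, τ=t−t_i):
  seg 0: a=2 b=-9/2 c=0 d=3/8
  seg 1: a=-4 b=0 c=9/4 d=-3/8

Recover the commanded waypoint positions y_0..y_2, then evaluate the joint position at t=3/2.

y_0 = S_0(0) = a_0 = 2
y_1 = S_1(0) = a_1 = -4
y_2 = S_1(2) = 2
t_q=3/2 is in segment 0 (τ=3/2); S_0(τ)=-223/64

y_0=2 y_1=-4 y_2=2
S(3/2) = -223/64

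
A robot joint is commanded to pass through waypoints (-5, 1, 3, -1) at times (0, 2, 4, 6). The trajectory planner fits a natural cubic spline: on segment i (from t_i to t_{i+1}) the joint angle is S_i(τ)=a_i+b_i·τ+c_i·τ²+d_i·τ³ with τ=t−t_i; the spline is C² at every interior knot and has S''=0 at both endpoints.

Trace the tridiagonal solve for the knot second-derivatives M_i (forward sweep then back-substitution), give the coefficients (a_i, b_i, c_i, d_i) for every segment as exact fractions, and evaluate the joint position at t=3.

  seg 0: a=-5 b=10/3 c=0 d=-1/12
  seg 1: a=1 b=7/3 c=-1/2 d=-1/12
  seg 2: a=3 b=-2/3 c=-1 d=1/6
S(3) = 11/4

Δ: Δ0=3, Δ1=1, Δ2=-2
row 1: diag=8, rhs=-12; c'=1/4, d'=-3/2
row 2: denom=8−2·1/4=15/2; d'=(-18−2·-3/2)/(15/2)=-2
back: M2=-2
back: M1=-3/2−1/4·-2=-1
M: M0=0, M1=-1, M2=-2, M3=0
seg 0: a=-5, c=M0/2=0, d=(M1−M0)/(6·2)=-1/12, b=Δ0−h0·(2M0+M1)/6=10/3
seg 1: a=1, c=M1/2=-1/2, d=(M2−M1)/(6·2)=-1/12, b=Δ1−h1·(2M1+M2)/6=7/3
seg 2: a=3, c=M2/2=-1, d=(M3−M2)/(6·2)=1/6, b=Δ2−h2·(2M2+M3)/6=-2/3
t_q=3 → seg 1, τ=1; S=1+7/3·τ+-1/2·τ²+-1/12·τ³=11/4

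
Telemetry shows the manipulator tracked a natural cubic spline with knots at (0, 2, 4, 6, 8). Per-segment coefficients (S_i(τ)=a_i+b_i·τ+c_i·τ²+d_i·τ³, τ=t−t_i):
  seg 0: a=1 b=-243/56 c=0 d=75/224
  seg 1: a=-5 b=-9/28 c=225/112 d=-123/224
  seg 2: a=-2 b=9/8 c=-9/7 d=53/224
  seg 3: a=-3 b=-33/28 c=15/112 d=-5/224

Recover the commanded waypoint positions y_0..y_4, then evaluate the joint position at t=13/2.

y_0 = S_0(0) = a_0 = 1
y_1 = S_1(0) = a_1 = -5
y_2 = S_2(0) = a_2 = -2
y_3 = S_3(0) = a_3 = -3
y_4 = S_3(2) = -5
t_q=13/2 is in segment 3 (τ=1/2); S_3(τ)=-911/256

y_0=1 y_1=-5 y_2=-2 y_3=-3 y_4=-5
S(13/2) = -911/256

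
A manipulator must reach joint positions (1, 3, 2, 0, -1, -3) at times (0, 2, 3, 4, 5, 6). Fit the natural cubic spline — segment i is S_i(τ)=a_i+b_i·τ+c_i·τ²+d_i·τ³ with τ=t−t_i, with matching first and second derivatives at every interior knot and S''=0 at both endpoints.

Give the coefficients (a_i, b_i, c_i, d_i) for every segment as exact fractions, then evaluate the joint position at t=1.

  seg 0: a=1 b=505/321 c=0 d=-46/321
  seg 1: a=3 b=-47/321 c=-92/107 d=2/321
  seg 2: a=2 b=-593/321 c=-90/107 d=221/321
  seg 3: a=0 b=-470/321 c=131/107 d=-244/321
  seg 4: a=-1 b=-416/321 c=-113/107 d=113/321
S(1) = 260/107

Δ: Δ0=1, Δ1=-1, Δ2=-2, Δ3=-1, Δ4=-2
row 1: diag=6, rhs=-12; c'=1/6, d'=-2
row 2: denom=4−1·1/6=23/6; d'=(-6−1·-2)/(23/6)=-24/23
row 3: denom=4−1·6/23=86/23; d'=(6−1·-24/23)/(86/23)=81/43
row 4: denom=4−1·23/86=321/86; d'=(-6−1·81/43)/(321/86)=-226/107
back: M4=-226/107
back: M3=81/43−23/86·-226/107=262/107
back: M2=-24/23−6/23·262/107=-180/107
back: M1=-2−1/6·-180/107=-184/107
M: M0=0, M1=-184/107, M2=-180/107, M3=262/107, M4=-226/107, M5=0
seg 0: a=1, c=M0/2=0, d=(M1−M0)/(6·2)=-46/321, b=Δ0−h0·(2M0+M1)/6=505/321
seg 1: a=3, c=M1/2=-92/107, d=(M2−M1)/(6·1)=2/321, b=Δ1−h1·(2M1+M2)/6=-47/321
seg 2: a=2, c=M2/2=-90/107, d=(M3−M2)/(6·1)=221/321, b=Δ2−h2·(2M2+M3)/6=-593/321
seg 3: a=0, c=M3/2=131/107, d=(M4−M3)/(6·1)=-244/321, b=Δ3−h3·(2M3+M4)/6=-470/321
seg 4: a=-1, c=M4/2=-113/107, d=(M5−M4)/(6·1)=113/321, b=Δ4−h4·(2M4+M5)/6=-416/321
t_q=1 → seg 0, τ=1; S=1+505/321·τ+0·τ²+-46/321·τ³=260/107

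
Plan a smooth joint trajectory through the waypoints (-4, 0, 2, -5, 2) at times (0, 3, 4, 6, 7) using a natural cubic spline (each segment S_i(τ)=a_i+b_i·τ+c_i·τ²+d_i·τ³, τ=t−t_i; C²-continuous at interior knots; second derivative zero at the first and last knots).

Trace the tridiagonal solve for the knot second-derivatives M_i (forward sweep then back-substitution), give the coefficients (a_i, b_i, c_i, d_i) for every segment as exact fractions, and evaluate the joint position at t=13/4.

Δ: Δ0=4/3, Δ1=2, Δ2=-7/2, Δ3=7
row 1: diag=8, rhs=4; c'=1/8, d'=1/2
row 2: denom=6−1·1/8=47/8; d'=(-33−1·1/2)/(47/8)=-268/47
row 3: denom=6−2·16/47=250/47; d'=(63−2·-268/47)/(250/47)=3497/250
back: M3=3497/250
back: M2=-268/47−16/47·3497/250=-1308/125
back: M1=1/2−1/8·-1308/125=226/125
M: M0=0, M1=226/125, M2=-1308/125, M3=3497/250, M4=0
seg 0: a=-4, c=M0/2=0, d=(M1−M0)/(6·3)=113/1125, b=Δ0−h0·(2M0+M1)/6=161/375
seg 1: a=0, c=M1/2=113/125, d=(M2−M1)/(6·1)=-767/375, b=Δ1−h1·(2M1+M2)/6=1178/375
seg 2: a=2, c=M2/2=-654/125, d=(M3−M2)/(6·2)=6113/3000, b=Δ2−h2·(2M2+M3)/6=-89/75
seg 3: a=-5, c=M3/2=3497/500, d=(M4−M3)/(6·1)=-3497/1500, b=Δ3−h3·(2M3+M4)/6=1753/750
t_q=13/4 → seg 1, τ=1/4; S=0+1178/375·τ+113/125·τ²+-767/375·τ³=6479/8000

  seg 0: a=-4 b=161/375 c=0 d=113/1125
  seg 1: a=0 b=1178/375 c=113/125 d=-767/375
  seg 2: a=2 b=-89/75 c=-654/125 d=6113/3000
  seg 3: a=-5 b=1753/750 c=3497/500 d=-3497/1500
S(13/4) = 6479/8000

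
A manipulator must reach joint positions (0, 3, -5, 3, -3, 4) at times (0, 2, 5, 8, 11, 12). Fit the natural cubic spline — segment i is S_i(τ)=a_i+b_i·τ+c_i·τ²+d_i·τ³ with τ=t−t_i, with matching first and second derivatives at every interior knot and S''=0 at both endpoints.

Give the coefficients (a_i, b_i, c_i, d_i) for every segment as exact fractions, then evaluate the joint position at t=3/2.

  seg 0: a=0 b=1885/662 c=0 d=-223/662
  seg 1: a=3 b=-791/662 c=-669/331 d=9119/17874
  seg 2: a=-5 b=150/331 c=5105/1986 d=-10919/17874
  seg 3: a=3 b=-409/662 c=-969/331 d=1633/1986
  seg 4: a=-3 b=1330/331 c=2961/662 d=-987/662
S(3/2) = 16599/5296

Δ: Δ0=3/2, Δ1=-8/3, Δ2=8/3, Δ3=-2, Δ4=7
row 1: diag=10, rhs=-25; c'=3/10, d'=-5/2
row 2: denom=12−3·3/10=111/10; d'=(32−3·-5/2)/(111/10)=395/111
row 3: denom=12−3·10/37=414/37; d'=(-28−3·395/111)/(414/37)=-159/46
row 4: denom=8−3·37/138=331/46; d'=(54−3·-159/46)/(331/46)=2961/331
back: M4=2961/331
back: M3=-159/46−37/138·2961/331=-1938/331
back: M2=395/111−10/37·-1938/331=5105/993
back: M1=-5/2−3/10·5105/993=-1338/331
M: M0=0, M1=-1338/331, M2=5105/993, M3=-1938/331, M4=2961/331, M5=0
seg 0: a=0, c=M0/2=0, d=(M1−M0)/(6·2)=-223/662, b=Δ0−h0·(2M0+M1)/6=1885/662
seg 1: a=3, c=M1/2=-669/331, d=(M2−M1)/(6·3)=9119/17874, b=Δ1−h1·(2M1+M2)/6=-791/662
seg 2: a=-5, c=M2/2=5105/1986, d=(M3−M2)/(6·3)=-10919/17874, b=Δ2−h2·(2M2+M3)/6=150/331
seg 3: a=3, c=M3/2=-969/331, d=(M4−M3)/(6·3)=1633/1986, b=Δ3−h3·(2M3+M4)/6=-409/662
seg 4: a=-3, c=M4/2=2961/662, d=(M5−M4)/(6·1)=-987/662, b=Δ4−h4·(2M4+M5)/6=1330/331
t_q=3/2 → seg 0, τ=3/2; S=0+1885/662·τ+0·τ²+-223/662·τ³=16599/5296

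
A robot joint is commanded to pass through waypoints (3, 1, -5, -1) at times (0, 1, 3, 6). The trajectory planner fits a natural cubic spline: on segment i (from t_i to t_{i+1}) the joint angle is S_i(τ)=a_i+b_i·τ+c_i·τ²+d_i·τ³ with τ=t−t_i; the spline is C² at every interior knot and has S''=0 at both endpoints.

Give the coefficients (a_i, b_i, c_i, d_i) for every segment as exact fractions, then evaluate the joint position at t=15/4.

Δ: Δ0=-2, Δ1=-3, Δ2=4/3
row 1: diag=6, rhs=-6; c'=1/3, d'=-1
row 2: denom=10−2·1/3=28/3; d'=(26−2·-1)/(28/3)=3
back: M2=3
back: M1=-1−1/3·3=-2
M: M0=0, M1=-2, M2=3, M3=0
seg 0: a=3, c=M0/2=0, d=(M1−M0)/(6·1)=-1/3, b=Δ0−h0·(2M0+M1)/6=-5/3
seg 1: a=1, c=M1/2=-1, d=(M2−M1)/(6·2)=5/12, b=Δ1−h1·(2M1+M2)/6=-8/3
seg 2: a=-5, c=M2/2=3/2, d=(M3−M2)/(6·3)=-1/6, b=Δ2−h2·(2M2+M3)/6=-5/3
t_q=15/4 → seg 2, τ=3/4; S=-5+-5/3·τ+3/2·τ²+-1/6·τ³=-701/128

  seg 0: a=3 b=-5/3 c=0 d=-1/3
  seg 1: a=1 b=-8/3 c=-1 d=5/12
  seg 2: a=-5 b=-5/3 c=3/2 d=-1/6
S(15/4) = -701/128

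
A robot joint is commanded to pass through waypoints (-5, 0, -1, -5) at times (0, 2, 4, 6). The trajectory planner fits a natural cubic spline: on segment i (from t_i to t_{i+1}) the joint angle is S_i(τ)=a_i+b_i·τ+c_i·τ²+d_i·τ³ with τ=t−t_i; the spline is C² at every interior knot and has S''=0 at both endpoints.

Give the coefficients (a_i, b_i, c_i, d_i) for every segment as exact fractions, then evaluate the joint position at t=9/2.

  seg 0: a=-5 b=16/5 c=0 d=-7/40
  seg 1: a=0 b=11/10 c=-21/20 d=1/8
  seg 2: a=-1 b=-8/5 c=-3/10 d=1/20
S(9/2) = -299/160

Δ: Δ0=5/2, Δ1=-1/2, Δ2=-2
row 1: diag=8, rhs=-18; c'=1/4, d'=-9/4
row 2: denom=8−2·1/4=15/2; d'=(-9−2·-9/4)/(15/2)=-3/5
back: M2=-3/5
back: M1=-9/4−1/4·-3/5=-21/10
M: M0=0, M1=-21/10, M2=-3/5, M3=0
seg 0: a=-5, c=M0/2=0, d=(M1−M0)/(6·2)=-7/40, b=Δ0−h0·(2M0+M1)/6=16/5
seg 1: a=0, c=M1/2=-21/20, d=(M2−M1)/(6·2)=1/8, b=Δ1−h1·(2M1+M2)/6=11/10
seg 2: a=-1, c=M2/2=-3/10, d=(M3−M2)/(6·2)=1/20, b=Δ2−h2·(2M2+M3)/6=-8/5
t_q=9/2 → seg 2, τ=1/2; S=-1+-8/5·τ+-3/10·τ²+1/20·τ³=-299/160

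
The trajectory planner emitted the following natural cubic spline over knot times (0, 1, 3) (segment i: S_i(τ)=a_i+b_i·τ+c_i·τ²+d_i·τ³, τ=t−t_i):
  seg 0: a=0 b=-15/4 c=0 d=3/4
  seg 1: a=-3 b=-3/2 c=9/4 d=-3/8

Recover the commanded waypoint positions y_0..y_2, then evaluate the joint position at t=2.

y_0=0 y_1=-3 y_2=0
S(2) = -21/8

y_0 = S_0(0) = a_0 = 0
y_1 = S_1(0) = a_1 = -3
y_2 = S_1(2) = 0
t_q=2 is in segment 1 (τ=1); S_1(τ)=-21/8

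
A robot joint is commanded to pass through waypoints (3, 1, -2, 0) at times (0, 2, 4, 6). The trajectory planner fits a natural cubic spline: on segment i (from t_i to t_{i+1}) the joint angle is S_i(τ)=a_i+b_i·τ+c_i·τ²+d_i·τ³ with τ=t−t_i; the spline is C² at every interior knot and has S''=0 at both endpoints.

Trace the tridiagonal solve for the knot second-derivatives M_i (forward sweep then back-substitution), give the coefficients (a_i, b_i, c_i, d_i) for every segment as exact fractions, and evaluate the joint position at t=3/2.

  seg 0: a=3 b=-7/10 c=0 d=-3/40
  seg 1: a=1 b=-8/5 c=-9/20 d=1/4
  seg 2: a=-2 b=-2/5 c=21/20 d=-7/40
S(3/2) = 543/320

Δ: Δ0=-1, Δ1=-3/2, Δ2=1
row 1: diag=8, rhs=-3; c'=1/4, d'=-3/8
row 2: denom=8−2·1/4=15/2; d'=(15−2·-3/8)/(15/2)=21/10
back: M2=21/10
back: M1=-3/8−1/4·21/10=-9/10
M: M0=0, M1=-9/10, M2=21/10, M3=0
seg 0: a=3, c=M0/2=0, d=(M1−M0)/(6·2)=-3/40, b=Δ0−h0·(2M0+M1)/6=-7/10
seg 1: a=1, c=M1/2=-9/20, d=(M2−M1)/(6·2)=1/4, b=Δ1−h1·(2M1+M2)/6=-8/5
seg 2: a=-2, c=M2/2=21/20, d=(M3−M2)/(6·2)=-7/40, b=Δ2−h2·(2M2+M3)/6=-2/5
t_q=3/2 → seg 0, τ=3/2; S=3+-7/10·τ+0·τ²+-3/40·τ³=543/320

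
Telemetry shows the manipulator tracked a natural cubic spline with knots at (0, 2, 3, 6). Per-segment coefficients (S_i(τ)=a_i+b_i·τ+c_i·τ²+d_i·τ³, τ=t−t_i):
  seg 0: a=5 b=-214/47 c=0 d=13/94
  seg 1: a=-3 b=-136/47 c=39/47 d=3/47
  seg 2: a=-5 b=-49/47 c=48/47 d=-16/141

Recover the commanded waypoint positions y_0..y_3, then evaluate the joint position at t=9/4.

y_0=5 y_1=-3 y_2=-5 y_3=-2
S(9/4) = -11041/3008

y_0 = S_0(0) = a_0 = 5
y_1 = S_1(0) = a_1 = -3
y_2 = S_2(0) = a_2 = -5
y_3 = S_2(3) = -2
t_q=9/4 is in segment 1 (τ=1/4); S_1(τ)=-11041/3008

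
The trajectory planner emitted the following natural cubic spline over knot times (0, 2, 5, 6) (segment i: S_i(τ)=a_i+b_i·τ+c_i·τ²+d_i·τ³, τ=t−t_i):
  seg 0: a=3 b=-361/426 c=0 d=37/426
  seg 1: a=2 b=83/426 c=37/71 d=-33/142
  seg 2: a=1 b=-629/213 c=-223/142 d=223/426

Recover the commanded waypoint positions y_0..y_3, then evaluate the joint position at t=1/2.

y_0=3 y_1=2 y_2=1 y_3=-3
S(1/2) = 2939/1136

y_0 = S_0(0) = a_0 = 3
y_1 = S_1(0) = a_1 = 2
y_2 = S_2(0) = a_2 = 1
y_3 = S_2(1) = -3
t_q=1/2 is in segment 0 (τ=1/2); S_0(τ)=2939/1136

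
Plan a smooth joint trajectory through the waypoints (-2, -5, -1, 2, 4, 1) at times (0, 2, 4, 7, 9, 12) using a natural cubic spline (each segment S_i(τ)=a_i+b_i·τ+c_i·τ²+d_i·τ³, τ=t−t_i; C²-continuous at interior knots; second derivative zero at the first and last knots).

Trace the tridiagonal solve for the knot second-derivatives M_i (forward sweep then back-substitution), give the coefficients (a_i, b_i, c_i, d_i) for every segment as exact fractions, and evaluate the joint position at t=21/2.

  seg 0: a=-2 b=-2731/1096 c=0 d=1087/4384
  seg 1: a=-5 b=265/548 c=3261/2192 d=-1599/4384
  seg 2: a=-1 b=2255/1096 c=-96/137 d=1145/9864
  seg 3: a=2 b=541/548 c=377/1096 d=-185/1096
  seg 4: a=4 b=185/548 c=-733/1096 d=733/9864
S(21/2) = 28517/8768

Δ: Δ0=-3/2, Δ1=2, Δ2=1, Δ3=1, Δ4=-1
row 1: diag=8, rhs=21; c'=1/4, d'=21/8
row 2: denom=10−2·1/4=19/2; d'=(-6−2·21/8)/(19/2)=-45/38
row 3: denom=10−3·6/19=172/19; d'=(0−3·-45/38)/(172/19)=135/344
row 4: denom=10−2·19/86=411/43; d'=(-12−2·135/344)/(411/43)=-733/548
back: M4=-733/548
back: M3=135/344−19/86·-733/548=377/548
back: M2=-45/38−6/19·377/548=-192/137
back: M1=21/8−1/4·-192/137=3261/1096
M: M0=0, M1=3261/1096, M2=-192/137, M3=377/548, M4=-733/548, M5=0
seg 0: a=-2, c=M0/2=0, d=(M1−M0)/(6·2)=1087/4384, b=Δ0−h0·(2M0+M1)/6=-2731/1096
seg 1: a=-5, c=M1/2=3261/2192, d=(M2−M1)/(6·2)=-1599/4384, b=Δ1−h1·(2M1+M2)/6=265/548
seg 2: a=-1, c=M2/2=-96/137, d=(M3−M2)/(6·3)=1145/9864, b=Δ2−h2·(2M2+M3)/6=2255/1096
seg 3: a=2, c=M3/2=377/1096, d=(M4−M3)/(6·2)=-185/1096, b=Δ3−h3·(2M3+M4)/6=541/548
seg 4: a=4, c=M4/2=-733/1096, d=(M5−M4)/(6·3)=733/9864, b=Δ4−h4·(2M4+M5)/6=185/548
t_q=21/2 → seg 4, τ=3/2; S=4+185/548·τ+-733/1096·τ²+733/9864·τ³=28517/8768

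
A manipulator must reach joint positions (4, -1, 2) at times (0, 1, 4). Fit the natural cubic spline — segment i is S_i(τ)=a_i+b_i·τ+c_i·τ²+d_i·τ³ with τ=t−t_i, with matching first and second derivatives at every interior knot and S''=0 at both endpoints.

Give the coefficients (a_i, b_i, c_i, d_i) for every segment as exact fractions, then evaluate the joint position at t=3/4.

  seg 0: a=4 b=-23/4 c=0 d=3/4
  seg 1: a=-1 b=-7/2 c=9/4 d=-1/4
S(3/4) = 1/256

Δ: Δ0=-5, Δ1=1
row 1: diag=8, rhs=36; c'=3/8, d'=9/2
back: M1=9/2
M: M0=0, M1=9/2, M2=0
seg 0: a=4, c=M0/2=0, d=(M1−M0)/(6·1)=3/4, b=Δ0−h0·(2M0+M1)/6=-23/4
seg 1: a=-1, c=M1/2=9/4, d=(M2−M1)/(6·3)=-1/4, b=Δ1−h1·(2M1+M2)/6=-7/2
t_q=3/4 → seg 0, τ=3/4; S=4+-23/4·τ+0·τ²+3/4·τ³=1/256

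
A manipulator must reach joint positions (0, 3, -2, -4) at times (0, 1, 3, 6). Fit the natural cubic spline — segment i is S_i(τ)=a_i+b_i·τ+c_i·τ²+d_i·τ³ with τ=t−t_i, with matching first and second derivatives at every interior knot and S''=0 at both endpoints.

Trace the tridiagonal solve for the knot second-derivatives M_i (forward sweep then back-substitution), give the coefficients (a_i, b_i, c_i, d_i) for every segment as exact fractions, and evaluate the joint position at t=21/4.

  seg 0: a=0 b=85/21 c=0 d=-22/21
  seg 1: a=3 b=19/21 c=-22/7 d=121/168
  seg 2: a=-2 b=-127/42 c=33/28 d=-11/84
S(21/4) = -7757/1792

Δ: Δ0=3, Δ1=-5/2, Δ2=-2/3
row 1: diag=6, rhs=-33; c'=1/3, d'=-11/2
row 2: denom=10−2·1/3=28/3; d'=(11−2·-11/2)/(28/3)=33/14
back: M2=33/14
back: M1=-11/2−1/3·33/14=-44/7
M: M0=0, M1=-44/7, M2=33/14, M3=0
seg 0: a=0, c=M0/2=0, d=(M1−M0)/(6·1)=-22/21, b=Δ0−h0·(2M0+M1)/6=85/21
seg 1: a=3, c=M1/2=-22/7, d=(M2−M1)/(6·2)=121/168, b=Δ1−h1·(2M1+M2)/6=19/21
seg 2: a=-2, c=M2/2=33/28, d=(M3−M2)/(6·3)=-11/84, b=Δ2−h2·(2M2+M3)/6=-127/42
t_q=21/4 → seg 2, τ=9/4; S=-2+-127/42·τ+33/28·τ²+-11/84·τ³=-7757/1792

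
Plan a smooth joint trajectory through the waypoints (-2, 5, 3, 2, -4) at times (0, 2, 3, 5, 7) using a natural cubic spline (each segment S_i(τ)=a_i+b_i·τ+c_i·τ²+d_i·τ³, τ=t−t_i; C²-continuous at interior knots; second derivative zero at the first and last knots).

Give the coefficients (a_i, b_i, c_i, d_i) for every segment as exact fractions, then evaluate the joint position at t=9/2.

  seg 0: a=-2 b=707/128 c=0 d=-259/512
  seg 1: a=5 b=-35/64 c=-777/256 d=405/256
  seg 2: a=3 b=-479/256 c=219/128 d=-525/1024
  seg 3: a=2 b=-151/128 c=-699/512 d=233/1024
S(9/2) = 18945/8192

Δ: Δ0=7/2, Δ1=-2, Δ2=-1/2, Δ3=-3
row 1: diag=6, rhs=-33; c'=1/6, d'=-11/2
row 2: denom=6−1·1/6=35/6; d'=(9−1·-11/2)/(35/6)=87/35
row 3: denom=8−2·12/35=256/35; d'=(-15−2·87/35)/(256/35)=-699/256
back: M3=-699/256
back: M2=87/35−12/35·-699/256=219/64
back: M1=-11/2−1/6·219/64=-777/128
M: M0=0, M1=-777/128, M2=219/64, M3=-699/256, M4=0
seg 0: a=-2, c=M0/2=0, d=(M1−M0)/(6·2)=-259/512, b=Δ0−h0·(2M0+M1)/6=707/128
seg 1: a=5, c=M1/2=-777/256, d=(M2−M1)/(6·1)=405/256, b=Δ1−h1·(2M1+M2)/6=-35/64
seg 2: a=3, c=M2/2=219/128, d=(M3−M2)/(6·2)=-525/1024, b=Δ2−h2·(2M2+M3)/6=-479/256
seg 3: a=2, c=M3/2=-699/512, d=(M4−M3)/(6·2)=233/1024, b=Δ3−h3·(2M3+M4)/6=-151/128
t_q=9/2 → seg 2, τ=3/2; S=3+-479/256·τ+219/128·τ²+-525/1024·τ³=18945/8192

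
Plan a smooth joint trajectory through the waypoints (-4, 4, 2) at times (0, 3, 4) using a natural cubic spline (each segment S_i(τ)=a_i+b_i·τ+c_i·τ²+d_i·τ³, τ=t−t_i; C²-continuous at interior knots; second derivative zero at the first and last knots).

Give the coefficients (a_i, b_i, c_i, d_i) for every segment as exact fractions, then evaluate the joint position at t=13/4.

  seg 0: a=-4 b=53/12 c=0 d=-7/36
  seg 1: a=4 b=-5/6 c=-7/4 d=7/12
S(13/4) = 945/256

Δ: Δ0=8/3, Δ1=-2
row 1: diag=8, rhs=-28; c'=1/8, d'=-7/2
back: M1=-7/2
M: M0=0, M1=-7/2, M2=0
seg 0: a=-4, c=M0/2=0, d=(M1−M0)/(6·3)=-7/36, b=Δ0−h0·(2M0+M1)/6=53/12
seg 1: a=4, c=M1/2=-7/4, d=(M2−M1)/(6·1)=7/12, b=Δ1−h1·(2M1+M2)/6=-5/6
t_q=13/4 → seg 1, τ=1/4; S=4+-5/6·τ+-7/4·τ²+7/12·τ³=945/256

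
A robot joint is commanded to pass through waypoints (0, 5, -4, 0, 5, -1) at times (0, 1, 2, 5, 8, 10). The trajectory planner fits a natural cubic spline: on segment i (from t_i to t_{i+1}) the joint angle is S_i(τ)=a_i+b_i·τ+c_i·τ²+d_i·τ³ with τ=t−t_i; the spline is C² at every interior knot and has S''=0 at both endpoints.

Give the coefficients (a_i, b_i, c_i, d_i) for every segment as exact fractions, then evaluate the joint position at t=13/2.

Δ: Δ0=5, Δ1=-9, Δ2=4/3, Δ3=5/3, Δ4=-3
row 1: diag=4, rhs=-84; c'=1/4, d'=-21
row 2: denom=8−1·1/4=31/4; d'=(62−1·-21)/(31/4)=332/31
row 3: denom=12−3·12/31=336/31; d'=(2−3·332/31)/(336/31)=-467/168
row 4: denom=10−3·31/112=1027/112; d'=(-28−3·-467/168)/(1027/112)=-2202/1027
back: M4=-2202/1027
back: M3=-467/168−31/112·-2202/1027=-6736/3081
back: M2=332/31−12/31·-6736/3081=11868/1027
back: M1=-21−1/4·11868/1027=-24534/1027
M: M0=0, M1=-24534/1027, M2=11868/1027, M3=-6736/3081, M4=-2202/1027, M5=0
seg 0: a=0, c=M0/2=0, d=(M1−M0)/(6·1)=-4089/1027, b=Δ0−h0·(2M0+M1)/6=9224/1027
seg 1: a=5, c=M1/2=-12267/1027, d=(M2−M1)/(6·1)=6067/1027, b=Δ1−h1·(2M1+M2)/6=-3043/1027
seg 2: a=-4, c=M2/2=5934/1027, d=(M3−M2)/(6·3)=-21170/27729, b=Δ2−h2·(2M2+M3)/6=-9376/1027
seg 3: a=0, c=M3/2=-3368/3081, d=(M4−M3)/(6·3)=5/2133, b=Δ3−h3·(2M3+M4)/6=5058/1027
seg 4: a=5, c=M4/2=-1101/1027, d=(M5−M4)/(6·2)=367/2054, b=Δ4−h4·(2M4+M5)/6=-1613/1027
t_q=13/2 → seg 3, τ=3/2; S=0+5058/1027·τ+-3368/3081·τ²+5/2133·τ³=40553/8216

  seg 0: a=0 b=9224/1027 c=0 d=-4089/1027
  seg 1: a=5 b=-3043/1027 c=-12267/1027 d=6067/1027
  seg 2: a=-4 b=-9376/1027 c=5934/1027 d=-21170/27729
  seg 3: a=0 b=5058/1027 c=-3368/3081 d=5/2133
  seg 4: a=5 b=-1613/1027 c=-1101/1027 d=367/2054
S(13/2) = 40553/8216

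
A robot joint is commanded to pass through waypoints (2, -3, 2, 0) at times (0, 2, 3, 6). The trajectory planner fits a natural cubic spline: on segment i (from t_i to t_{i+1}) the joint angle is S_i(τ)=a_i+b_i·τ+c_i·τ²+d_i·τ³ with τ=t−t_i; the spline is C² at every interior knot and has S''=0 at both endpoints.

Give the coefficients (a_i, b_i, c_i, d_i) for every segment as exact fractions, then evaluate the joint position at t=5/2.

  seg 0: a=2 b=-1493/282 c=0 d=197/282
  seg 1: a=-3 b=871/282 c=197/47 d=-643/282
  seg 2: a=2 b=653/141 c=-249/94 d=83/282
S(5/2) = -521/752

Δ: Δ0=-5/2, Δ1=5, Δ2=-2/3
row 1: diag=6, rhs=45; c'=1/6, d'=15/2
row 2: denom=8−1·1/6=47/6; d'=(-34−1·15/2)/(47/6)=-249/47
back: M2=-249/47
back: M1=15/2−1/6·-249/47=394/47
M: M0=0, M1=394/47, M2=-249/47, M3=0
seg 0: a=2, c=M0/2=0, d=(M1−M0)/(6·2)=197/282, b=Δ0−h0·(2M0+M1)/6=-1493/282
seg 1: a=-3, c=M1/2=197/47, d=(M2−M1)/(6·1)=-643/282, b=Δ1−h1·(2M1+M2)/6=871/282
seg 2: a=2, c=M2/2=-249/94, d=(M3−M2)/(6·3)=83/282, b=Δ2−h2·(2M2+M3)/6=653/141
t_q=5/2 → seg 1, τ=1/2; S=-3+871/282·τ+197/47·τ²+-643/282·τ³=-521/752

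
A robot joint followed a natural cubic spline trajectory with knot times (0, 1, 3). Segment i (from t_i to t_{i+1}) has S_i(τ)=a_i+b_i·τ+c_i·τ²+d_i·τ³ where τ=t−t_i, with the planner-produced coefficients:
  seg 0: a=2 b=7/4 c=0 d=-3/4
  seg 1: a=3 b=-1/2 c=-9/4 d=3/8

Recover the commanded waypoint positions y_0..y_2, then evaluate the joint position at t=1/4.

y_0=2 y_1=3 y_2=-4
S(1/4) = 621/256

y_0 = S_0(0) = a_0 = 2
y_1 = S_1(0) = a_1 = 3
y_2 = S_1(2) = -4
t_q=1/4 is in segment 0 (τ=1/4); S_0(τ)=621/256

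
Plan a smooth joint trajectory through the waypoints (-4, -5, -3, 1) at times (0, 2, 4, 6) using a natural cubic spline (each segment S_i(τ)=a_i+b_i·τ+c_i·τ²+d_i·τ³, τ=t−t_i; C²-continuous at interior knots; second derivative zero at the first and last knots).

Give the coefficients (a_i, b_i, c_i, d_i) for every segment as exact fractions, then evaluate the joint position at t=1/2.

  seg 0: a=-4 b=-5/6 c=0 d=1/12
  seg 1: a=-5 b=1/6 c=1/2 d=-1/24
  seg 2: a=-3 b=5/3 c=1/4 d=-1/24
S(1/2) = -141/32

Δ: Δ0=-1/2, Δ1=1, Δ2=2
row 1: diag=8, rhs=9; c'=1/4, d'=9/8
row 2: denom=8−2·1/4=15/2; d'=(6−2·9/8)/(15/2)=1/2
back: M2=1/2
back: M1=9/8−1/4·1/2=1
M: M0=0, M1=1, M2=1/2, M3=0
seg 0: a=-4, c=M0/2=0, d=(M1−M0)/(6·2)=1/12, b=Δ0−h0·(2M0+M1)/6=-5/6
seg 1: a=-5, c=M1/2=1/2, d=(M2−M1)/(6·2)=-1/24, b=Δ1−h1·(2M1+M2)/6=1/6
seg 2: a=-3, c=M2/2=1/4, d=(M3−M2)/(6·2)=-1/24, b=Δ2−h2·(2M2+M3)/6=5/3
t_q=1/2 → seg 0, τ=1/2; S=-4+-5/6·τ+0·τ²+1/12·τ³=-141/32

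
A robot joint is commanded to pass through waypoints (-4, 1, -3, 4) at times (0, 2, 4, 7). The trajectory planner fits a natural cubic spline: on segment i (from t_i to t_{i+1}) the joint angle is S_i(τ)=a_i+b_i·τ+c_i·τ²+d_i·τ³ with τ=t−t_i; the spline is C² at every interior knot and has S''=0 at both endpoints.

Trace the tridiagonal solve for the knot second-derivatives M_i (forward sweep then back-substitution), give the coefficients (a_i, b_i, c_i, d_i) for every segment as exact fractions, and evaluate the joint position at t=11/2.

  seg 0: a=-4 b=223/57 c=0 d=-161/456
  seg 1: a=1 b=-37/114 c=-161/76 d=73/114
  seg 2: a=-3 b=-127/114 c=131/76 d=-131/684
S(11/2) = -875/608

Δ: Δ0=5/2, Δ1=-2, Δ2=7/3
row 1: diag=8, rhs=-27; c'=1/4, d'=-27/8
row 2: denom=10−2·1/4=19/2; d'=(26−2·-27/8)/(19/2)=131/38
back: M2=131/38
back: M1=-27/8−1/4·131/38=-161/38
M: M0=0, M1=-161/38, M2=131/38, M3=0
seg 0: a=-4, c=M0/2=0, d=(M1−M0)/(6·2)=-161/456, b=Δ0−h0·(2M0+M1)/6=223/57
seg 1: a=1, c=M1/2=-161/76, d=(M2−M1)/(6·2)=73/114, b=Δ1−h1·(2M1+M2)/6=-37/114
seg 2: a=-3, c=M2/2=131/76, d=(M3−M2)/(6·3)=-131/684, b=Δ2−h2·(2M2+M3)/6=-127/114
t_q=11/2 → seg 2, τ=3/2; S=-3+-127/114·τ+131/76·τ²+-131/684·τ³=-875/608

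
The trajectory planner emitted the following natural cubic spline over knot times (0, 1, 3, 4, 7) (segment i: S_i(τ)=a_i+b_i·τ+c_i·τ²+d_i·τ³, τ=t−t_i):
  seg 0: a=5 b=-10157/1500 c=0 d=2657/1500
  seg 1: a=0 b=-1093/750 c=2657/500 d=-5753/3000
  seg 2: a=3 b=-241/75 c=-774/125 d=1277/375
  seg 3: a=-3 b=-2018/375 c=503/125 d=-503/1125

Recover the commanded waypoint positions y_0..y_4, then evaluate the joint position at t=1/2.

y_0=5 y_1=0 y_2=3 y_3=-3 y_4=5
S(1/2) = 7343/4000

y_0 = S_0(0) = a_0 = 5
y_1 = S_1(0) = a_1 = 0
y_2 = S_2(0) = a_2 = 3
y_3 = S_3(0) = a_3 = -3
y_4 = S_3(3) = 5
t_q=1/2 is in segment 0 (τ=1/2); S_0(τ)=7343/4000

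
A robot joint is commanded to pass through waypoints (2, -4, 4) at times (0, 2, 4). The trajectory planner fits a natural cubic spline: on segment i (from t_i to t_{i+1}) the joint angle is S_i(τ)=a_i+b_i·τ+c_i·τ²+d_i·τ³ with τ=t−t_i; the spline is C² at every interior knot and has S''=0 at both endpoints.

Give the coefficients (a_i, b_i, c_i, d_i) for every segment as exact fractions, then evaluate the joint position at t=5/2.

Δ: Δ0=-3, Δ1=4
row 1: diag=8, rhs=42; c'=1/4, d'=21/4
back: M1=21/4
M: M0=0, M1=21/4, M2=0
seg 0: a=2, c=M0/2=0, d=(M1−M0)/(6·2)=7/16, b=Δ0−h0·(2M0+M1)/6=-19/4
seg 1: a=-4, c=M1/2=21/8, d=(M2−M1)/(6·2)=-7/16, b=Δ1−h1·(2M1+M2)/6=1/2
t_q=5/2 → seg 1, τ=1/2; S=-4+1/2·τ+21/8·τ²+-7/16·τ³=-403/128

  seg 0: a=2 b=-19/4 c=0 d=7/16
  seg 1: a=-4 b=1/2 c=21/8 d=-7/16
S(5/2) = -403/128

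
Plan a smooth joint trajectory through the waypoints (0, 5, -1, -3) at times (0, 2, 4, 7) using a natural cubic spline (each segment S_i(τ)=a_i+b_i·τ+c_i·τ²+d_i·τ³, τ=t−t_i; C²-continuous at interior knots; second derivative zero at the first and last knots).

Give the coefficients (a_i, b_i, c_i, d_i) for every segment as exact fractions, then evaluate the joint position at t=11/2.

  seg 0: a=0 b=232/57 c=0 d=-179/456
  seg 1: a=5 b=-73/114 c=-179/76 d=67/114
  seg 2: a=-1 b=-343/114 c=89/76 d=-89/684
S(11/2) = -2017/608

Δ: Δ0=5/2, Δ1=-3, Δ2=-2/3
row 1: diag=8, rhs=-33; c'=1/4, d'=-33/8
row 2: denom=10−2·1/4=19/2; d'=(14−2·-33/8)/(19/2)=89/38
back: M2=89/38
back: M1=-33/8−1/4·89/38=-179/38
M: M0=0, M1=-179/38, M2=89/38, M3=0
seg 0: a=0, c=M0/2=0, d=(M1−M0)/(6·2)=-179/456, b=Δ0−h0·(2M0+M1)/6=232/57
seg 1: a=5, c=M1/2=-179/76, d=(M2−M1)/(6·2)=67/114, b=Δ1−h1·(2M1+M2)/6=-73/114
seg 2: a=-1, c=M2/2=89/76, d=(M3−M2)/(6·3)=-89/684, b=Δ2−h2·(2M2+M3)/6=-343/114
t_q=11/2 → seg 2, τ=3/2; S=-1+-343/114·τ+89/76·τ²+-89/684·τ³=-2017/608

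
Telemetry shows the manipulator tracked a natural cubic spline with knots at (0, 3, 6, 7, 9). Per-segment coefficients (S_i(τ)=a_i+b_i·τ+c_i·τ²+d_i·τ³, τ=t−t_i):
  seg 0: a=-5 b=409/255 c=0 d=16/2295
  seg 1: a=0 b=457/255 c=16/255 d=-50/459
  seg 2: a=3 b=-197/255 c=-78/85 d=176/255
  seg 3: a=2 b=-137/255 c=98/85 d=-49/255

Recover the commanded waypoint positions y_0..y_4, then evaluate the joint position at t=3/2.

y_0 = S_0(0) = a_0 = -5
y_1 = S_1(0) = a_1 = 0
y_2 = S_2(0) = a_2 = 3
y_3 = S_3(0) = a_3 = 2
y_4 = S_3(2) = 4
t_q=3/2 is in segment 0 (τ=3/2); S_0(τ)=-437/170

y_0=-5 y_1=0 y_2=3 y_3=2 y_4=4
S(3/2) = -437/170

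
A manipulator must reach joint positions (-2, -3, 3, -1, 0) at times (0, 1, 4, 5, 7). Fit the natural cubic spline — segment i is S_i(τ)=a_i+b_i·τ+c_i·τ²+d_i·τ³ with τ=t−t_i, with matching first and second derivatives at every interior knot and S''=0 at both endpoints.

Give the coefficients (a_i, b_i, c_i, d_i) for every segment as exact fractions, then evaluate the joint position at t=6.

  seg 0: a=-2 b=-167/92 c=0 d=75/92
  seg 1: a=-3 b=29/46 c=225/92 d=-61/92
  seg 2: a=3 b=-239/92 c=-81/23 d=195/92
  seg 3: a=-1 b=-151/46 c=261/92 d=-87/184
S(6) = -353/184

Δ: Δ0=-1, Δ1=2, Δ2=-4, Δ3=1/2
row 1: diag=8, rhs=18; c'=3/8, d'=9/4
row 2: denom=8−3·3/8=55/8; d'=(-36−3·9/4)/(55/8)=-342/55
row 3: denom=6−1·8/55=322/55; d'=(27−1·-342/55)/(322/55)=261/46
back: M3=261/46
back: M2=-342/55−8/55·261/46=-162/23
back: M1=9/4−3/8·-162/23=225/46
M: M0=0, M1=225/46, M2=-162/23, M3=261/46, M4=0
seg 0: a=-2, c=M0/2=0, d=(M1−M0)/(6·1)=75/92, b=Δ0−h0·(2M0+M1)/6=-167/92
seg 1: a=-3, c=M1/2=225/92, d=(M2−M1)/(6·3)=-61/92, b=Δ1−h1·(2M1+M2)/6=29/46
seg 2: a=3, c=M2/2=-81/23, d=(M3−M2)/(6·1)=195/92, b=Δ2−h2·(2M2+M3)/6=-239/92
seg 3: a=-1, c=M3/2=261/92, d=(M4−M3)/(6·2)=-87/184, b=Δ3−h3·(2M3+M4)/6=-151/46
t_q=6 → seg 3, τ=1; S=-1+-151/46·τ+261/92·τ²+-87/184·τ³=-353/184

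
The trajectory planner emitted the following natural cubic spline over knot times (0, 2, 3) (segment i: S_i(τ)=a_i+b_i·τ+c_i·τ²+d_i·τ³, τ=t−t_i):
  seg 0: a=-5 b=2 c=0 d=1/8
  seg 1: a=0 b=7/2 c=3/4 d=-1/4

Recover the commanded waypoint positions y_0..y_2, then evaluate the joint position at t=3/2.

y_0=-5 y_1=0 y_2=4
S(3/2) = -101/64

y_0 = S_0(0) = a_0 = -5
y_1 = S_1(0) = a_1 = 0
y_2 = S_1(1) = 4
t_q=3/2 is in segment 0 (τ=3/2); S_0(τ)=-101/64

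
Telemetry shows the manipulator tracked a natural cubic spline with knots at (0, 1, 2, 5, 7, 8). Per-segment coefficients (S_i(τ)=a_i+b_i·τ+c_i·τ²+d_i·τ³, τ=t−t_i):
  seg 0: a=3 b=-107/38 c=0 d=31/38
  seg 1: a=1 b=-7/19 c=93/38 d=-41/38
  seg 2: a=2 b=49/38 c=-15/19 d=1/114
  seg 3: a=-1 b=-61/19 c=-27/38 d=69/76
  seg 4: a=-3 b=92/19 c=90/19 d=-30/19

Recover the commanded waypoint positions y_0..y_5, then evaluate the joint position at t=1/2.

y_0=3 y_1=1 y_2=2 y_3=-1 y_4=-3 y_5=5
S(1/2) = 515/304

y_0 = S_0(0) = a_0 = 3
y_1 = S_1(0) = a_1 = 1
y_2 = S_2(0) = a_2 = 2
y_3 = S_3(0) = a_3 = -1
y_4 = S_4(0) = a_4 = -3
y_5 = S_4(1) = 5
t_q=1/2 is in segment 0 (τ=1/2); S_0(τ)=515/304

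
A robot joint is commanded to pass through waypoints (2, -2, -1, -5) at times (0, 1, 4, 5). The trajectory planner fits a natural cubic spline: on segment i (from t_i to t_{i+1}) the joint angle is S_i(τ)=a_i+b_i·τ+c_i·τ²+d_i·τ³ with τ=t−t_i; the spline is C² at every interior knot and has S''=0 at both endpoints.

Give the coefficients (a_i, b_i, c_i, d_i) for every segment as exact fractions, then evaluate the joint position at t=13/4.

Δ: Δ0=-4, Δ1=1/3, Δ2=-4
row 1: diag=8, rhs=26; c'=3/8, d'=13/4
row 2: denom=8−3·3/8=55/8; d'=(-26−3·13/4)/(55/8)=-26/5
back: M2=-26/5
back: M1=13/4−3/8·-26/5=26/5
M: M0=0, M1=26/5, M2=-26/5, M3=0
seg 0: a=2, c=M0/2=0, d=(M1−M0)/(6·1)=13/15, b=Δ0−h0·(2M0+M1)/6=-73/15
seg 1: a=-2, c=M1/2=13/5, d=(M2−M1)/(6·3)=-26/45, b=Δ1−h1·(2M1+M2)/6=-34/15
seg 2: a=-1, c=M2/2=-13/5, d=(M3−M2)/(6·1)=13/15, b=Δ2−h2·(2M2+M3)/6=-34/15
t_q=13/4 → seg 1, τ=9/4; S=-2+-34/15·τ+13/5·τ²+-26/45·τ³=-83/160

  seg 0: a=2 b=-73/15 c=0 d=13/15
  seg 1: a=-2 b=-34/15 c=13/5 d=-26/45
  seg 2: a=-1 b=-34/15 c=-13/5 d=13/15
S(13/4) = -83/160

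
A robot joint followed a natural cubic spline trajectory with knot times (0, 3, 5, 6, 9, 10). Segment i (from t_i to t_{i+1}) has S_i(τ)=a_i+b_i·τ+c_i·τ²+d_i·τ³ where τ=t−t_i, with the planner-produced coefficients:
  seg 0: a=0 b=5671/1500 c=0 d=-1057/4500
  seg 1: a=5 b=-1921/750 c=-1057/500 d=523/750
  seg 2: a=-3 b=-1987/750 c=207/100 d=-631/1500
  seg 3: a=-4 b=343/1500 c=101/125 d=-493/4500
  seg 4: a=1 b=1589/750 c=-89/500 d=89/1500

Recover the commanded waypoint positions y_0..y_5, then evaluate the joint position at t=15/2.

y_0 = S_0(0) = a_0 = 0
y_1 = S_1(0) = a_1 = 5
y_2 = S_2(0) = a_2 = -3
y_3 = S_3(0) = a_3 = -4
y_4 = S_4(0) = a_4 = 1
y_5 = S_4(1) = 3
t_q=15/2 is in segment 3 (τ=3/2); S_3(τ)=-1767/800

y_0=0 y_1=5 y_2=-3 y_3=-4 y_4=1 y_5=3
S(15/2) = -1767/800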